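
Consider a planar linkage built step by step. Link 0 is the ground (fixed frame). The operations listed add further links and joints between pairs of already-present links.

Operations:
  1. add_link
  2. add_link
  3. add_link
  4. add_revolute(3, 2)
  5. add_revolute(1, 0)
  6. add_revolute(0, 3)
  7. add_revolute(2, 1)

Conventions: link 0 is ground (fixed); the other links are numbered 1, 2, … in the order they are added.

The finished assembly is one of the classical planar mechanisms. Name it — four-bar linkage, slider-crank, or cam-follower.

links: 4 (incl. ground); joints: 4 revolute, 0 prismatic, 0 higher (cam) pair, forming one closed loop
4 links in a single 4R loop → four-bar linkage

four-bar linkage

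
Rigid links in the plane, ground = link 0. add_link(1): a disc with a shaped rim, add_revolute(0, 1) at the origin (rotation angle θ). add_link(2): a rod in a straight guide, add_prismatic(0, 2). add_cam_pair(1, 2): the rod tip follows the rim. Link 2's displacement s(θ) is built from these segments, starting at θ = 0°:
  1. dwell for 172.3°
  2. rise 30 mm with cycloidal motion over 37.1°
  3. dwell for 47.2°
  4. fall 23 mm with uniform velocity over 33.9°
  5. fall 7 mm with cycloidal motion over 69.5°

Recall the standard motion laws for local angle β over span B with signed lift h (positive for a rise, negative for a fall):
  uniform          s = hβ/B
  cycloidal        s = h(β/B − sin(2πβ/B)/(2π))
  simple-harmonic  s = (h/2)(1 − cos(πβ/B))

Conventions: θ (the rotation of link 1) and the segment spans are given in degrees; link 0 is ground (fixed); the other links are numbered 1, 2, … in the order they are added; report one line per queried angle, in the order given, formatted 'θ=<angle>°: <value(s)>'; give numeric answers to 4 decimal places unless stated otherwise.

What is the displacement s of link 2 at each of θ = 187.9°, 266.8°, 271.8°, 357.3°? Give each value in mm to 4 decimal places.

segment 1 (0° to 172.3°, dwell): s unchanged at 0.0000
θ = 187.9° falls in segment 2 (172.3° to 209.4°, cycloidal, h = 30): β = 187.9 − 172.3 = 15.6°, B = 37.1°; Δs = 30·(0.4205 − sin(2π·0.4205)/(2π)) = 10.3271; s = 0.0000 + 10.3271 = 10.3271
segment 2 (172.3° to 209.4°, cycloidal, h = 30) is passed completely: s = 0.0000 + (30) = 30.0000
segment 3 (209.4° to 256.6°, dwell): s unchanged at 30.0000
θ = 266.8° falls in segment 4 (256.6° to 290.5°, uniform, h = -23): β = 266.8 − 256.6 = 10.2°, B = 33.9°; Δs = -23·10.2/33.9 = -6.9204; s = 30.0000 − 6.9204 = 23.0796
θ = 271.8° falls in segment 4 (256.6° to 290.5°, uniform, h = -23): β = 271.8 − 256.6 = 15.2°, B = 33.9°; Δs = -23·15.2/33.9 = -10.3127; s = 30.0000 − 10.3127 = 19.6873
segment 4 (256.6° to 290.5°, uniform, h = -23) is passed completely: s = 30.0000 + (-23) = 7.0000
θ = 357.3° falls in segment 5 (290.5° to 360°, cycloidal, h = -7): β = 357.3 − 290.5 = 66.8°, B = 69.5°; Δs = -7·(0.9612 − sin(2π·0.9612)/(2π)) = -6.9973; s = 7.0000 − 6.9973 = 0.0027

θ=187.9°: 10.3271
θ=266.8°: 23.0796
θ=271.8°: 19.6873
θ=357.3°: 0.0027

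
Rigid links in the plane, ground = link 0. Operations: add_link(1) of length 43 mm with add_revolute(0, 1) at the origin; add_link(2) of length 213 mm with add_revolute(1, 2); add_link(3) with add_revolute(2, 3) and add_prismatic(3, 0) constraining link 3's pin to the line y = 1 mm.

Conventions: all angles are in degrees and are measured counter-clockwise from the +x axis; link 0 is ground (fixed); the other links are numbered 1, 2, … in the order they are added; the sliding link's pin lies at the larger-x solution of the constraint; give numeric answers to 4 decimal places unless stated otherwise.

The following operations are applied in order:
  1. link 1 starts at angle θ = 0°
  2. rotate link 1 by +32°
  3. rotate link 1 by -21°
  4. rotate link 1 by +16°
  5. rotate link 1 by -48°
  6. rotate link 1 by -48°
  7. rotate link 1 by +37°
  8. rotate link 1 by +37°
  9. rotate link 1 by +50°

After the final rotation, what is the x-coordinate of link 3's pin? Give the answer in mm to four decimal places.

geometry: r = 43 mm, L = 213 mm, e = 1 mm; θ starts at 0°
rotate link 1 by +32°: θ ← 0° +32° = 32°
rotate link 1 by -21°: θ ← 32° -21° = 11°
rotate link 1 by +16°: θ ← 11° +16° = 27°
rotate link 1 by -48°: θ ← 27° -48° = -21°
rotate link 1 by -48°: θ ← -21° -48° = -69°
rotate link 1 by +37°: θ ← -69° +37° = -32°
rotate link 1 by +37°: θ ← -32° +37° = 5°
rotate link 1 by +50°: θ ← 5° +50° = 55°
crank pin P = (r cos θ, r sin θ) = (24.663787, 35.223538)
h = r sin θ − e = 35.223538 − 1 = 34.223538
x = r cos θ + √(L² − h²) = 24.663787 + 210.232608 = 234.896395

234.8964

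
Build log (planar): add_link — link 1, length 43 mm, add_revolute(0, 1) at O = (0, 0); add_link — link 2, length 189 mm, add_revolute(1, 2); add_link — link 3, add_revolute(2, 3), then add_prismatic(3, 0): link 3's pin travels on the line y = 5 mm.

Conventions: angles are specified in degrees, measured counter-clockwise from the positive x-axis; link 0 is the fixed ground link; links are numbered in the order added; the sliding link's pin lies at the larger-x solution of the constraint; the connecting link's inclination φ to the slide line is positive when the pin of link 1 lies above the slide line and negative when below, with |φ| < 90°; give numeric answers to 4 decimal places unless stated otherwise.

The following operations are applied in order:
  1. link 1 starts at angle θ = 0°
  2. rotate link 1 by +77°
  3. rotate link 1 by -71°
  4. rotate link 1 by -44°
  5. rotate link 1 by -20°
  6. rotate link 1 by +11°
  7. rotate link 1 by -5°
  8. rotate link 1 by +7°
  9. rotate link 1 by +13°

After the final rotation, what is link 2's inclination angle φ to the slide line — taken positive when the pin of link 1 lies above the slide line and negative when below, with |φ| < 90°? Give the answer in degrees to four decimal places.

geometry: r = 43 mm, L = 189 mm, e = 5 mm; θ starts at 0°
rotate link 1 by +77°: θ ← 0° +77° = 77°
rotate link 1 by -71°: θ ← 77° -71° = 6°
rotate link 1 by -44°: θ ← 6° -44° = -38°
rotate link 1 by -20°: θ ← -38° -20° = -58°
rotate link 1 by +11°: θ ← -58° +11° = -47°
rotate link 1 by -5°: θ ← -47° -5° = -52°
rotate link 1 by +7°: θ ← -52° +7° = -45°
rotate link 1 by +13°: θ ← -45° +13° = -32°
h = r sin θ − e = -22.786528 − 5 = -27.786528
sin φ = h / L = -27.786528 / 189 = -0.14701867
φ = arcsin(-0.14701867) = -8.454193°

-8.4542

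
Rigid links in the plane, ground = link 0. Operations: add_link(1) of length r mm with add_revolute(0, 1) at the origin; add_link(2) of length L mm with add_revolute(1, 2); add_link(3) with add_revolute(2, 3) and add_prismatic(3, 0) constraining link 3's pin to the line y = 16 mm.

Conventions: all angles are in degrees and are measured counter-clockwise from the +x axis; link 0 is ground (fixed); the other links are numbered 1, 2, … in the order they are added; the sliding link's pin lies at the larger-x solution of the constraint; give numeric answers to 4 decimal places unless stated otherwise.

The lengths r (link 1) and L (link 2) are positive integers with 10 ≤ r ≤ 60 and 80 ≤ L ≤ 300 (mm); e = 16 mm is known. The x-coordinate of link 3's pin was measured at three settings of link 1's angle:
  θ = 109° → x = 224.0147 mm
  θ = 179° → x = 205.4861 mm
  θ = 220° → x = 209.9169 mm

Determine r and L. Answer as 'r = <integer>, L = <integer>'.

constraint per measurement: (x − r cos θ)² + (r sin θ − e)² = L²
subtracting the θ₁ and θ₂ equations cancels the r² and L² terms:
r = (x₁² − x₂²) / (2[(x₁cos θ₁ + e sin θ₁) − (x₂cos θ₂ + e sin θ₂)]) = 26.9999 → r = 27
L² = (x₁ − r cos θ₁)² + (r sin θ₁ − e)² = 54288.9886 → L = 233.0000 → L = 233
check at θ₃=220°: x = 209.9169 (printed 209.9169) ✓

r = 27, L = 233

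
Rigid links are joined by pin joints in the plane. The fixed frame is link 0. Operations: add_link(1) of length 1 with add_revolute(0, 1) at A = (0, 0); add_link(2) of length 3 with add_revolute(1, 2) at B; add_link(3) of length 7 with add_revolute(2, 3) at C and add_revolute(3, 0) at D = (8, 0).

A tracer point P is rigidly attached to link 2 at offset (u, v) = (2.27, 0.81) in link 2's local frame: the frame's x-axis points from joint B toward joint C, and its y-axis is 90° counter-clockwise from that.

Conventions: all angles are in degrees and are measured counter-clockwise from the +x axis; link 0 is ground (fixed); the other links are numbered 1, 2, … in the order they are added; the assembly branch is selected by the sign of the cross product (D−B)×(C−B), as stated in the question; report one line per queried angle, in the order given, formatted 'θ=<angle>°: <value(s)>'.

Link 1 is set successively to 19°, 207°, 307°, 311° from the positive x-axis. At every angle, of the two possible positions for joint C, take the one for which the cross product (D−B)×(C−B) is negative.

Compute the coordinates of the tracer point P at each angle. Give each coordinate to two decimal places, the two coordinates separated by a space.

A=(0,0), D=(8.00,0)
θ=19°: B = A + 1.00·(cos19°, sin19°) = (0.9455, 0.3256)
θ=19°: |BD| = 7.0620
θ=19°: circle(B,3.00) ∩ circle(D,7.00): a=0.6989, h=2.9174
θ=19°:   candidates: C₊=(1.7782,3.2077) cross=20.603; C₋=(1.5092,-2.6210) cross=-20.603
θ=19°:   branch - wants cross < 0 → take C=(1.5092,-2.6210) (cross=-20.603)
θ=19°: ex = (C−B)/|BC| = (0.1879,-0.9822); ey = (0.9822,0.1879)
θ=19°: P = B + 2.27·ex + 0.81·ey = (2.1676,-1.7518)
θ=207°: B = A + 1.00·(cos207°, sin207°) = (-0.8910, -0.4540)
θ=207°: |BD| = 8.9026
θ=207°: circle(B,3.00) ∩ circle(D,7.00): a=2.2048, h=2.0345
θ=207°:   candidates: C₊=(1.2071,1.6903) cross=18.112; C₋=(1.4146,-2.3734) cross=-18.112
θ=207°:   branch - wants cross < 0 → take C=(1.4146,-2.3734) (cross=-18.112)
θ=207°: ex = (C−B)/|BC| = (0.7685,-0.6398); ey = (0.6398,0.7685)
θ=207°: P = B + 2.27·ex + 0.81·ey = (1.3718,-1.2838)
θ=307°: B = A + 1.00·(cos307°, sin307°) = (0.6018, -0.7986)
θ=307°: |BD| = 7.4412
θ=307°: circle(B,3.00) ∩ circle(D,7.00): a=1.0328, h=2.8166
θ=307°:   candidates: C₊=(1.3264,2.1125) cross=20.959; C₋=(1.9310,-3.4881) cross=-20.959
θ=307°:   branch - wants cross < 0 → take C=(1.9310,-3.4881) (cross=-20.959)
θ=307°: ex = (C−B)/|BC| = (0.4431,-0.8965); ey = (0.8965,0.4431)
θ=307°: P = B + 2.27·ex + 0.81·ey = (2.3337,-2.4748)
θ=311°: B = A + 1.00·(cos311°, sin311°) = (0.6561, -0.7547)
θ=311°: |BD| = 7.3826
θ=311°: circle(B,3.00) ∩ circle(D,7.00): a=0.9822, h=2.8346
θ=311°:   candidates: C₊=(1.3434,2.1655) cross=20.927; C₋=(1.9229,-3.4741) cross=-20.927
θ=311°:   branch - wants cross < 0 → take C=(1.9229,-3.4741) (cross=-20.927)
θ=311°: ex = (C−B)/|BC| = (0.4223,-0.9065); ey = (0.9065,0.4223)
θ=311°: P = B + 2.27·ex + 0.81·ey = (2.3489,-2.4703)

θ=19°: 2.17 -1.75
θ=207°: 1.37 -1.28
θ=307°: 2.33 -2.47
θ=311°: 2.35 -2.47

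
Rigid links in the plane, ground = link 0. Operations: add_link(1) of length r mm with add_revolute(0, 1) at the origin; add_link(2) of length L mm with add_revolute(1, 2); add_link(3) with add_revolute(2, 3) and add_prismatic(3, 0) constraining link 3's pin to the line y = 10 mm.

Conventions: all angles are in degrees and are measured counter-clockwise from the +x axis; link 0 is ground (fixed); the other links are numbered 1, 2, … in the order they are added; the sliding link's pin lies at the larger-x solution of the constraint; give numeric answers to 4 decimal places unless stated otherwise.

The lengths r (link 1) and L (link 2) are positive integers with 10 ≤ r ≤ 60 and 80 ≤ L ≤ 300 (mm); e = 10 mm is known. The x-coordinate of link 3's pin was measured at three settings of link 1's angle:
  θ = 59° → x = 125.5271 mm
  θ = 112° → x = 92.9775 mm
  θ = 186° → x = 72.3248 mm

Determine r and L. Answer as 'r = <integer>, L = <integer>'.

constraint per measurement: (x − r cos θ)² + (r sin θ − e)² = L²
subtracting the θ₁ and θ₂ equations cancels the r² and L² terms:
r = (x₁² − x₂²) / (2[(x₁cos θ₁ + e sin θ₁) − (x₂cos θ₂ + e sin θ₂)]) = 36.0000 → r = 36
L² = (x₁ − r cos θ₁)² + (r sin θ₁ − e)² = 11881.0034 → L = 109.0000 → L = 109
check at θ₃=186°: x = 72.3248 (printed 72.3248) ✓

r = 36, L = 109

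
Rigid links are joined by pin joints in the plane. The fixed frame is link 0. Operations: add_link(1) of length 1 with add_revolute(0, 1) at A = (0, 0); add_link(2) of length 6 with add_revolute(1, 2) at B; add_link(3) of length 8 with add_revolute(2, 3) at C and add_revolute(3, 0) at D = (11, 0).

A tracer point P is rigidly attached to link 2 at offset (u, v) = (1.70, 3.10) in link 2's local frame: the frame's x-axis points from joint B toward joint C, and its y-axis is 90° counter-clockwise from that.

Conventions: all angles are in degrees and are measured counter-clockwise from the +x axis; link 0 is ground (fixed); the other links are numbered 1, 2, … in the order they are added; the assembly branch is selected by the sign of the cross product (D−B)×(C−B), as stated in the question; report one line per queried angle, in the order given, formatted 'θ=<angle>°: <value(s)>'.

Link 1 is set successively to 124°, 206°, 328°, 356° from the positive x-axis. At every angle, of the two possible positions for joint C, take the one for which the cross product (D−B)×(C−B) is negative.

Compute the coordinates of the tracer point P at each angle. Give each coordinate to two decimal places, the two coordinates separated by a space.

A=(0,0), D=(11.00,0)
θ=124°: B = A + 1.00·(cos124°, sin124°) = (-0.5592, 0.8290)
θ=124°: |BD| = 11.5889
θ=124°: circle(B,6.00) ∩ circle(D,8.00): a=4.5864, h=3.8685
θ=124°:   candidates: C₊=(4.2922,4.3595) cross=44.831; C₋=(3.7387,-3.3576) cross=-44.831
θ=124°:   branch - wants cross < 0 → take C=(3.7387,-3.3576) (cross=-44.831)
θ=124°: ex = (C−B)/|BC| = (0.7163,-0.6978); ey = (0.6978,0.7163)
θ=124°: P = B + 1.70·ex + 3.10·ey = (2.8216,1.8634)
θ=206°: B = A + 1.00·(cos206°, sin206°) = (-0.8988, -0.4384)
θ=206°: |BD| = 11.9069
θ=206°: circle(B,6.00) ∩ circle(D,8.00): a=4.7776, h=3.6296
θ=206°:   candidates: C₊=(3.7420,3.3647) cross=43.217; C₋=(4.0092,-3.8896) cross=-43.217
θ=206°:   branch - wants cross < 0 → take C=(4.0092,-3.8896) (cross=-43.217)
θ=206°: ex = (C−B)/|BC| = (0.8180,-0.5752); ey = (0.5752,0.8180)
θ=206°: P = B + 1.70·ex + 3.10·ey = (2.2750,1.1196)
θ=328°: B = A + 1.00·(cos328°, sin328°) = (0.8480, -0.5299)
θ=328°: |BD| = 10.1658
θ=328°: circle(B,6.00) ∩ circle(D,8.00): a=3.7057, h=4.7189
θ=328°:   candidates: C₊=(4.3027,4.3757) cross=47.971; C₋=(4.7947,-5.0492) cross=-47.971
θ=328°:   branch - wants cross < 0 → take C=(4.7947,-5.0492) (cross=-47.971)
θ=328°: ex = (C−B)/|BC| = (0.6578,-0.7532); ey = (0.7532,0.6578)
θ=328°: P = B + 1.70·ex + 3.10·ey = (4.3012,0.2287)
θ=356°: B = A + 1.00·(cos356°, sin356°) = (0.9976, -0.0698)
θ=356°: |BD| = 10.0027
θ=356°: circle(B,6.00) ∩ circle(D,8.00): a=3.6017, h=4.7987
θ=356°:   candidates: C₊=(4.5657,4.7540) cross=48.000; C₋=(4.6327,-4.8432) cross=-48.000
θ=356°:   branch - wants cross < 0 → take C=(4.6327,-4.8432) (cross=-48.000)
θ=356°: ex = (C−B)/|BC| = (0.6058,-0.7956); ey = (0.7956,0.6058)
θ=356°: P = B + 1.70·ex + 3.10·ey = (4.4938,0.4559)

θ=124°: 2.82 1.86
θ=206°: 2.27 1.12
θ=328°: 4.30 0.23
θ=356°: 4.49 0.46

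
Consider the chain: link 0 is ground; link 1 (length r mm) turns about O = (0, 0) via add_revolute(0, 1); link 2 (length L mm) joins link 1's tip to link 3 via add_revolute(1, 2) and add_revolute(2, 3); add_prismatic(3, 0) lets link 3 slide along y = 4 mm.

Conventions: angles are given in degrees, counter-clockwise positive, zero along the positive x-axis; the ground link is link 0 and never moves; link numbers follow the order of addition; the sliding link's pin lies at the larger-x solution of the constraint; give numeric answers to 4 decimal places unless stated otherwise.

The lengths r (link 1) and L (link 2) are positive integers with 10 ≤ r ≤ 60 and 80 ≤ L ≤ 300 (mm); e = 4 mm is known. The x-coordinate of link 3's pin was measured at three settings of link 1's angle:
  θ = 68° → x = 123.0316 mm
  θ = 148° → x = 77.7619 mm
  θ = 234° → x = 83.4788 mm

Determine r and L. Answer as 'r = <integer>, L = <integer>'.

constraint per measurement: (x − r cos θ)² + (r sin θ − e)² = L²
subtracting the θ₁ and θ₂ equations cancels the r² and L² terms:
r = (x₁² − x₂²) / (2[(x₁cos θ₁ + e sin θ₁) − (x₂cos θ₂ + e sin θ₂)]) = 40.0000 → r = 40
L² = (x₁ − r cos θ₁)² + (r sin θ₁ − e)² = 12768.9999 → L = 113.0000 → L = 113
check at θ₃=234°: x = 83.4788 (printed 83.4788) ✓

r = 40, L = 113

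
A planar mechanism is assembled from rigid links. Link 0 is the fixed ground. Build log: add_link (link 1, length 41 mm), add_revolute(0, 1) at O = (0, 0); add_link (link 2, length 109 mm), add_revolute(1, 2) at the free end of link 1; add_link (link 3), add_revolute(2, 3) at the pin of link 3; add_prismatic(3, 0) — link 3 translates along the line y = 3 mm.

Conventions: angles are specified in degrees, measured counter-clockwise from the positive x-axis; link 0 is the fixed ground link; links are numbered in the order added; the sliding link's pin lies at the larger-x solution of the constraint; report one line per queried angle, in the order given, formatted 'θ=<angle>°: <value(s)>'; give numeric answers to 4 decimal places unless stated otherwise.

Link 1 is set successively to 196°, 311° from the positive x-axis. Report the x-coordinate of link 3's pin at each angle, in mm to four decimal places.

geometry: r = 41 mm, L = 109 mm, e = 3 mm
θ=196°: crank pin P = (r cos θ, r sin θ) = (-39.411730, -11.301132)
θ=196°: h = r sin θ − e = -11.301132 − 3 = -14.301132
θ=196°: x = r cos θ + √(L² − h²) = -39.411730 + 108.057751 = 68.646022
θ=311°: crank pin P = (r cos θ, r sin θ) = (26.898420, -30.943093)
θ=311°: h = r sin θ − e = -30.943093 − 3 = -33.943093
θ=311°: x = r cos θ + √(L² − h²) = 26.898420 + 103.580242 = 130.478662

θ=196°: 68.6460
θ=311°: 130.4787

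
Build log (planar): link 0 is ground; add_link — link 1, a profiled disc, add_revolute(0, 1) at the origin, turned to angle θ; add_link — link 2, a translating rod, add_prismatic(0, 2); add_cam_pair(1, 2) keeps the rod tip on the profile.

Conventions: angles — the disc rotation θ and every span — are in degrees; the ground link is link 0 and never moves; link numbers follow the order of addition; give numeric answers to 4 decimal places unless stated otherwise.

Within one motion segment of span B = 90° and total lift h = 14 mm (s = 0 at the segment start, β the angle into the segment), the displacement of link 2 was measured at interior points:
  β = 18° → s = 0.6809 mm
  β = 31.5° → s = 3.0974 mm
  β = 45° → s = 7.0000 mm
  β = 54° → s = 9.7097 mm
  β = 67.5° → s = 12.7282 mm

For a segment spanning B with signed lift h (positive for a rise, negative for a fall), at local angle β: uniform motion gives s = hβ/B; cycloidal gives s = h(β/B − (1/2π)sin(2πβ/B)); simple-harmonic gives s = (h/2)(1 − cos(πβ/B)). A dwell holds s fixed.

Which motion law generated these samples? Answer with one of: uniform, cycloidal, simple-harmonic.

candidates at β/B = r: uniform s = h·r (linear in β); cycloidal s = h·(r − sin(2πr)/(2π)); simple-harmonic s = (h/2)(1 − cos(πr))
β=18°: printed 0.6809 | uniform 2.8000, cycloidal 0.6809, simple-harmonic 1.3369
β=31.5°: printed 3.0974 | uniform 4.9000, cycloidal 3.0974, simple-harmonic 3.8221
β=45°: printed 7.0000 | uniform 7.0000, cycloidal 7.0000, simple-harmonic 7.0000
β=54°: printed 9.7097 | uniform 8.4000, cycloidal 9.7097, simple-harmonic 9.1631
β=67.5°: printed 12.7282 | uniform 10.5000, cycloidal 12.7282, simple-harmonic 11.9497
only one law matches every sample → cycloidal

cycloidal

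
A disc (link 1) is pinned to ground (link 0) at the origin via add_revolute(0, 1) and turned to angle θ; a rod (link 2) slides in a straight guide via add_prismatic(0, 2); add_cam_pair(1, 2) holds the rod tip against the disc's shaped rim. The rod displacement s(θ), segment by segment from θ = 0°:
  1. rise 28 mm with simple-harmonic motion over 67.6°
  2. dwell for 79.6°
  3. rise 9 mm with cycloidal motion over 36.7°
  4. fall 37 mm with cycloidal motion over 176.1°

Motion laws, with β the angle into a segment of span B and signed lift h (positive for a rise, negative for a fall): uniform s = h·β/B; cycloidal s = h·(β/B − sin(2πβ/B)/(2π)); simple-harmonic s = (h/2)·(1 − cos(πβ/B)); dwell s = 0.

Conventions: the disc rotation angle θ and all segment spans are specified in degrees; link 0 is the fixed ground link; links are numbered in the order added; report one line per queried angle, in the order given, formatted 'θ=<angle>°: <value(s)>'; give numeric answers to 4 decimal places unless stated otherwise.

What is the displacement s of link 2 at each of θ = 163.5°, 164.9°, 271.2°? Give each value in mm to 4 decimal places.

segment 1 (0° to 67.6°, simple-harmonic, h = 28) is passed completely: s = 0.0000 + (28) = 28.0000
segment 2 (67.6° to 147.2°, dwell): s unchanged at 28.0000
θ = 163.5° falls in segment 3 (147.2° to 183.9°, cycloidal, h = 9): β = 163.5 − 147.2 = 16.3°, B = 36.7°; Δs = 9·(0.4441 − sin(2π·0.4441)/(2π)) = 3.5048; s = 28.0000 + 3.5048 = 31.5048
θ = 164.9° falls in segment 3 (147.2° to 183.9°, cycloidal, h = 9): β = 164.9 − 147.2 = 17.7°, B = 36.7°; Δs = 9·(0.4823 − sin(2π·0.4823)/(2π)) = 4.1815; s = 28.0000 + 4.1815 = 32.1815
segment 3 (147.2° to 183.9°, cycloidal, h = 9) is passed completely: s = 28.0000 + (9) = 37.0000
θ = 271.2° falls in segment 4 (183.9° to 360°, cycloidal, h = -37): β = 271.2 − 183.9 = 87.3°, B = 176.1°; Δs = -37·(0.4957 − sin(2π·0.4957)/(2π)) = -18.1849; s = 37.0000 − 18.1849 = 18.8151

θ=163.5°: 31.5048
θ=164.9°: 32.1815
θ=271.2°: 18.8151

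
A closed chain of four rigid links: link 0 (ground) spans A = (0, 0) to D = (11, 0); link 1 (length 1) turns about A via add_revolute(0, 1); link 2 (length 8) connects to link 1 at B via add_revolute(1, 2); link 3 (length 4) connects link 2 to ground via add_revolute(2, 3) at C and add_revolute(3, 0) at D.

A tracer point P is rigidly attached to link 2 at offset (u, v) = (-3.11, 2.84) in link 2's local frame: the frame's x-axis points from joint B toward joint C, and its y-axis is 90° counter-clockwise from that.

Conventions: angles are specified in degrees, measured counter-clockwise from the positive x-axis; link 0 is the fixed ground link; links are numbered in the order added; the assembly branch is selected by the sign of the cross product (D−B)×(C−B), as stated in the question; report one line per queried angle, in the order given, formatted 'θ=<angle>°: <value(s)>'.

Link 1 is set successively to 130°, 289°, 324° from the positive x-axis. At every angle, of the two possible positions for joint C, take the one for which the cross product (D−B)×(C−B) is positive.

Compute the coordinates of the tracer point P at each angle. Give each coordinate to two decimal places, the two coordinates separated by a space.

A=(0,0), D=(11.00,0)
θ=130°: B = A + 1.00·(cos130°, sin130°) = (-0.6428, 0.7660)
θ=130°: |BD| = 11.6680
θ=130°: circle(B,8.00) ∩ circle(D,4.00): a=7.8909, h=1.3167
θ=130°:   candidates: C₊=(7.3175,1.5619) cross=15.364; C₋=(7.1446,-1.0659) cross=-15.364
θ=130°:   branch + wants cross > 0 → take C=(7.3175,1.5619) (cross=15.364)
θ=130°: ex = (C−B)/|BC| = (0.9950,0.0995); ey = (-0.0995,0.9950)
θ=130°: P = B + -3.11·ex + 2.84·ey = (-4.0199,3.2826)
θ=289°: B = A + 1.00·(cos289°, sin289°) = (0.3256, -0.9455)
θ=289°: |BD| = 10.7162
θ=289°: circle(B,8.00) ∩ circle(D,4.00): a=7.5977, h=2.5050
θ=289°:   candidates: C₊=(7.6726,2.2200) cross=26.844; C₋=(8.1147,-2.7703) cross=-26.844
θ=289°:   branch + wants cross > 0 → take C=(7.6726,2.2200) (cross=26.844)
θ=289°: ex = (C−B)/|BC| = (0.9184,0.3957); ey = (-0.3957,0.9184)
θ=289°: P = B + -3.11·ex + 2.84·ey = (-3.6544,0.4321)
θ=324°: B = A + 1.00·(cos324°, sin324°) = (0.8090, -0.5878)
θ=324°: |BD| = 10.2079
θ=324°: circle(B,8.00) ∩ circle(D,4.00): a=7.4551, h=2.9020
θ=324°:   candidates: C₊=(8.0846,2.7387) cross=29.624; C₋=(8.4188,-3.0557) cross=-29.624
θ=324°:   branch + wants cross > 0 → take C=(8.0846,2.7387) (cross=29.624)
θ=324°: ex = (C−B)/|BC| = (0.9095,0.4158); ey = (-0.4158,0.9095)
θ=324°: P = B + -3.11·ex + 2.84·ey = (-3.2003,0.7019)

θ=130°: -4.02 3.28
θ=289°: -3.65 0.43
θ=324°: -3.20 0.70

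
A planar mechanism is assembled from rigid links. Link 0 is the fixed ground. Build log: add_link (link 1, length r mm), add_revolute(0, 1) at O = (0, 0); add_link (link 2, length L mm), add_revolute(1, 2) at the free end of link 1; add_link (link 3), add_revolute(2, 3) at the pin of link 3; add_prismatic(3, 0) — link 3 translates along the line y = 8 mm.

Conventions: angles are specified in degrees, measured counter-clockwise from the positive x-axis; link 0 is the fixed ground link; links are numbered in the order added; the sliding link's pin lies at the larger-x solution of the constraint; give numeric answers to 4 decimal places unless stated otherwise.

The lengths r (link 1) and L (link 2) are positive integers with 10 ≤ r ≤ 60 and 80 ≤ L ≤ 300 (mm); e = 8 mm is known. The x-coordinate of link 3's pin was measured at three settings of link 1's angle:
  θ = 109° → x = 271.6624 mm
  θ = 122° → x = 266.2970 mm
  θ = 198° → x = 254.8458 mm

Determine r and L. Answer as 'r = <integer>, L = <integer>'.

constraint per measurement: (x − r cos θ)² + (r sin θ − e)² = L²
subtracting the θ₁ and θ₂ equations cancels the r² and L² terms:
r = (x₁² − x₂²) / (2[(x₁cos θ₁ + e sin θ₁) − (x₂cos θ₂ + e sin θ₂)]) = 27.0001 → r = 27
L² = (x₁ − r cos θ₁)² + (r sin θ₁ − e)² = 78961.0054 → L = 281.0000 → L = 281
check at θ₃=198°: x = 254.8458 (printed 254.8458) ✓

r = 27, L = 281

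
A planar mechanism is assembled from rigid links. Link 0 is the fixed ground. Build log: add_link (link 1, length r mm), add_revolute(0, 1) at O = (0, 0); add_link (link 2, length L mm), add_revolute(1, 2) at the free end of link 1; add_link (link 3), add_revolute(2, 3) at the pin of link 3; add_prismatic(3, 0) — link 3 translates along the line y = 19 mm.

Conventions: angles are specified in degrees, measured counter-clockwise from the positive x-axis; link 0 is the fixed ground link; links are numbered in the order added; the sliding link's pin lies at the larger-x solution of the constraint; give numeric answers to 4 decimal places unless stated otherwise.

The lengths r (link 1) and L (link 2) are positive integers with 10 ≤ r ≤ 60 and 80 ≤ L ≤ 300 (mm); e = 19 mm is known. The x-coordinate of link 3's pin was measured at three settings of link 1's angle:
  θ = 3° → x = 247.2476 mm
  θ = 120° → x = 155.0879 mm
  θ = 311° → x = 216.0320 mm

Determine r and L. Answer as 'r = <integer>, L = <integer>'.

constraint per measurement: (x − r cos θ)² + (r sin θ − e)² = L²
subtracting the θ₁ and θ₂ equations cancels the r² and L² terms:
r = (x₁² − x₂²) / (2[(x₁cos θ₁ + e sin θ₁) − (x₂cos θ₂ + e sin θ₂)]) = 60.0000 → r = 60
L² = (x₁ − r cos θ₁)² + (r sin θ₁ − e)² = 35343.9990 → L = 188.0000 → L = 188
check at θ₃=311°: x = 216.0320 (printed 216.0320) ✓

r = 60, L = 188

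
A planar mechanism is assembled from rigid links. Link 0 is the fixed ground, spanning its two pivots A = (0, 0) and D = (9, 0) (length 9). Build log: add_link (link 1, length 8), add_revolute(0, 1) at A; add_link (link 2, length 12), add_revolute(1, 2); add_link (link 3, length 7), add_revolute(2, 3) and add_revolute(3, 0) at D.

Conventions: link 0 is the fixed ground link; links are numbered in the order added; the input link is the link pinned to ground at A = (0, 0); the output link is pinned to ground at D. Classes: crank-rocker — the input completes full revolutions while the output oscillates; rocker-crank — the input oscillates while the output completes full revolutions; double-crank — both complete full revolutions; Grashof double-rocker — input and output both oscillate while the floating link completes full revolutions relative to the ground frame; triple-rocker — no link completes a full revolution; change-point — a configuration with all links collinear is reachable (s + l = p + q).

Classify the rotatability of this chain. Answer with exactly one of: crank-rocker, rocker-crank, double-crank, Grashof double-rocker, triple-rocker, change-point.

lengths: ground=9, input=8, coupler=12, output=7
sorted: s=7 (shortest), l=12 (longest), p+q=17
s + l = 19 vs p + q = 17
s + l > p + q → non-Grashof → no link fully rotates → triple-rocker

triple-rocker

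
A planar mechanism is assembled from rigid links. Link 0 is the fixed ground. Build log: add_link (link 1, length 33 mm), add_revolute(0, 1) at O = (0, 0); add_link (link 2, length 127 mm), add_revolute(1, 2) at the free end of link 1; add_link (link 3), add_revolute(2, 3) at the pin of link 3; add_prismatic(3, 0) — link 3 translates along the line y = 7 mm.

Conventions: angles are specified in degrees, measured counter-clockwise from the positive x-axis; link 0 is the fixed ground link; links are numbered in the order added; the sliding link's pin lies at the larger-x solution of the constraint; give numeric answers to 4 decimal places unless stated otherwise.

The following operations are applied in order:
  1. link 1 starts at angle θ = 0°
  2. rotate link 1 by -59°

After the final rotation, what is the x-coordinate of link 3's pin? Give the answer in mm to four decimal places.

geometry: r = 33 mm, L = 127 mm, e = 7 mm; θ starts at 0°
rotate link 1 by -59°: θ ← 0° -59° = -59°
crank pin P = (r cos θ, r sin θ) = (16.996256, -28.286521)
h = r sin θ − e = -28.286521 − 7 = -35.286521
x = r cos θ + √(L² − h²) = 16.996256 + 121.999432 = 138.995689

138.9957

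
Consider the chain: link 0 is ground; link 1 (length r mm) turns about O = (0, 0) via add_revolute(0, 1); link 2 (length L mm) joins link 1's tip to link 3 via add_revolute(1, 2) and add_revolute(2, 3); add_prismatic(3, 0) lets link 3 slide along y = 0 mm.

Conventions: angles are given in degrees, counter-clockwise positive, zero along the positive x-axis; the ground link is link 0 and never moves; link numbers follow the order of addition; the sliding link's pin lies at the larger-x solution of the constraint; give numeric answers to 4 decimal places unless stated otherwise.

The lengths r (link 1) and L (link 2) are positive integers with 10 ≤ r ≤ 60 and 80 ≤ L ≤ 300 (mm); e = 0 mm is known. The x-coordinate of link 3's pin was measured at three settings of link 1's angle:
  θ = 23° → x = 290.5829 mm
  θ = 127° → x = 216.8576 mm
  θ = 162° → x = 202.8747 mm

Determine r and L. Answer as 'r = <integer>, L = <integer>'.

constraint per measurement: (x − r cos θ)² + (r sin θ − e)² = L²
subtracting the θ₁ and θ₂ equations cancels the r² and L² terms:
r = (x₁² − x₂²) / (2[(x₁cos θ₁ + e sin θ₁) − (x₂cos θ₂ + e sin θ₂)]) = 47.0000 → r = 47
L² = (x₁ − r cos θ₁)² + (r sin θ₁ − e)² = 61504.0226 → L = 248.0000 → L = 248
check at θ₃=162°: x = 202.8747 (printed 202.8747) ✓

r = 47, L = 248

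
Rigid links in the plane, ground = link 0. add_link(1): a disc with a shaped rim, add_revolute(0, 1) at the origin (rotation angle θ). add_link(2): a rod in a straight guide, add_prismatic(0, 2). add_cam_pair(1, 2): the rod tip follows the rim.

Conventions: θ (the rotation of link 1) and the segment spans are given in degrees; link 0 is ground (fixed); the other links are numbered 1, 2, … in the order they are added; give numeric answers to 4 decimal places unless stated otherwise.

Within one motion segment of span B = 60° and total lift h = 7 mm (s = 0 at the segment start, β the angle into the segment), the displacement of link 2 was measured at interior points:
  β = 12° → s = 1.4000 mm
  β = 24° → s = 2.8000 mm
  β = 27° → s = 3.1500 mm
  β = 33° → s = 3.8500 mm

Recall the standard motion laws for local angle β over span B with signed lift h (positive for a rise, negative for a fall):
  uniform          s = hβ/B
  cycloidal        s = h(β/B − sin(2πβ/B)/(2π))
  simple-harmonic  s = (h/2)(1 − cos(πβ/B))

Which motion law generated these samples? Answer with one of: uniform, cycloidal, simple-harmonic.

candidates at β/B = r: uniform s = h·r (linear in β); cycloidal s = h·(r − sin(2πr)/(2π)); simple-harmonic s = (h/2)(1 − cos(πr))
β=12°: printed 1.4000 | uniform 1.4000, cycloidal 0.3404, simple-harmonic 0.6684
β=24°: printed 2.8000 | uniform 2.8000, cycloidal 2.1452, simple-harmonic 2.4184
β=27°: printed 3.1500 | uniform 3.1500, cycloidal 2.8057, simple-harmonic 2.9525
β=33°: printed 3.8500 | uniform 3.8500, cycloidal 4.1943, simple-harmonic 4.0475
only one law matches every sample → uniform

uniform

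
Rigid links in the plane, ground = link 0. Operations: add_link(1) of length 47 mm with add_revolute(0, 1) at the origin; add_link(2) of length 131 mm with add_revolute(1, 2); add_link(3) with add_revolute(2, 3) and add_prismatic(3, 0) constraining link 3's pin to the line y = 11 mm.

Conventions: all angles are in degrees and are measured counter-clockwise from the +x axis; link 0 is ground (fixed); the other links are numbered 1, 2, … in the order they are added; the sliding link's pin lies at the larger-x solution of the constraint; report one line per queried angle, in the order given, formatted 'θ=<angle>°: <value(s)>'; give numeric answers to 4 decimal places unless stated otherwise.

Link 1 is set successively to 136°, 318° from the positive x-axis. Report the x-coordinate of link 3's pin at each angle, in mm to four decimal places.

geometry: r = 47 mm, L = 131 mm, e = 11 mm
θ=136°: crank pin P = (r cos θ, r sin θ) = (-33.808971, 32.648943)
θ=136°: h = r sin θ − e = 32.648943 − 11 = 21.648943
θ=136°: x = r cos θ + √(L² − h²) = -33.808971 + 129.198774 = 95.389804
θ=318°: crank pin P = (r cos θ, r sin θ) = (34.927807, -31.449138)
θ=318°: h = r sin θ − e = -31.449138 − 11 = -42.449138
θ=318°: x = r cos θ + √(L² − h²) = 34.927807 + 123.931718 = 158.859524

θ=136°: 95.3898
θ=318°: 158.8595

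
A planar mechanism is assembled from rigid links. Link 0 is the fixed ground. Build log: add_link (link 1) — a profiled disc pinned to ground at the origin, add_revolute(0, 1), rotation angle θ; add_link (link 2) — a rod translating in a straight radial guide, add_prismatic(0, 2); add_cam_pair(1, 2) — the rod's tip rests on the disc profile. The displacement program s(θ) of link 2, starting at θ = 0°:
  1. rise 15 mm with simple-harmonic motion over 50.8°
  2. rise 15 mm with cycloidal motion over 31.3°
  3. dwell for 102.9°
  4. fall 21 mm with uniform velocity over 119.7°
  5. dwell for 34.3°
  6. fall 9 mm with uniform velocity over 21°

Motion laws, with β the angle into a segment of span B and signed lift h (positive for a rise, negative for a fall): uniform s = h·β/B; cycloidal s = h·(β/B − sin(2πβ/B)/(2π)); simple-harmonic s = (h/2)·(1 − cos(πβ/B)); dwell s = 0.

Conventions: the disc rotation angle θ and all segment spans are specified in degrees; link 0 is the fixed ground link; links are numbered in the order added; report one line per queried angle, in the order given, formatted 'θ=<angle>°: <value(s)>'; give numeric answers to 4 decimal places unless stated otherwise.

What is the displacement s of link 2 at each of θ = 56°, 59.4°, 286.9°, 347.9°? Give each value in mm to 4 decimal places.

seg 1 [0°–50.8°] simple-harmonic, h=15: full span → s += 15 → s = 15.0000
seg 2 [50.8°–82.1°] cycloidal, h=15: θ=56° here. β=5.2, B=31.3. 15·(0.1661 − sin(2π·0.1661)/(2π)) = 0.4285 → s = 15.4285
seg 2 [50.8°–82.1°] cycloidal, h=15: θ=59.4° here. β=8.6, B=31.3. 15·(0.2748 − sin(2π·0.2748)/(2π)) = 1.7629 → s = 16.7629
seg 2 [50.8°–82.1°] cycloidal, h=15: full span → s += 15 → s = 30.0000
seg 3 [82.1°–185°] dwell: s stays 30.0000
seg 4 [185°–304.7°] uniform, h=-21: θ=286.9° here. β=101.9, B=119.7. -21·101.9/119.7 = -17.8772 → s = 12.1228
seg 4 [185°–304.7°] uniform, h=-21: full span → s += -21 → s = 9.0000
seg 5 [304.7°–339°] dwell: s stays 9.0000
seg 6 [339°–360°] uniform, h=-9: θ=347.9° here. β=8.9, B=21. -9·8.9/21 = -3.8143 → s = 5.1857

θ=56°: 15.4285
θ=59.4°: 16.7629
θ=286.9°: 12.1228
θ=347.9°: 5.1857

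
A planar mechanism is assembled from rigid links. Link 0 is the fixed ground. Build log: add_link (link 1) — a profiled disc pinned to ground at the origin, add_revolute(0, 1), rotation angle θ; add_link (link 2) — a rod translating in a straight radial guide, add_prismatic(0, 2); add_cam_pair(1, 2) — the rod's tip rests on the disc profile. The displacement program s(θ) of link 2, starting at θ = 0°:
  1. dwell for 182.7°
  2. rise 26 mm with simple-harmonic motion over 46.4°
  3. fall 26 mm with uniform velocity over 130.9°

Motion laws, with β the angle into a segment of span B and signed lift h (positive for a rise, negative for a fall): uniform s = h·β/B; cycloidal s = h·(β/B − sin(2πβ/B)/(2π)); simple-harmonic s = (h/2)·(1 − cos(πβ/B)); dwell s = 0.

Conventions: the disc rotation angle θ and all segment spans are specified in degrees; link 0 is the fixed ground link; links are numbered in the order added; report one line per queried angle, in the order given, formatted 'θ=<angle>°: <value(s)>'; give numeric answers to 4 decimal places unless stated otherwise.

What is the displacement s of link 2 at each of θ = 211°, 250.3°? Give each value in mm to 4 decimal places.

seg 1 [0°–182.7°] dwell: s stays 0.0000
seg 2 [182.7°–229.1°] simple-harmonic, h=26: θ=211° here. β=28.3, B=46.4. 26/2·(1 − cos(π·0.6099)) = 17.4003 → s = 17.4003
seg 2 [182.7°–229.1°] simple-harmonic, h=26: full span → s += 26 → s = 26.0000
seg 3 [229.1°–360°] uniform, h=-26: θ=250.3° here. β=21.2, B=130.9. -26·21.2/130.9 = -4.2108 → s = 21.7892

θ=211°: 17.4003
θ=250.3°: 21.7892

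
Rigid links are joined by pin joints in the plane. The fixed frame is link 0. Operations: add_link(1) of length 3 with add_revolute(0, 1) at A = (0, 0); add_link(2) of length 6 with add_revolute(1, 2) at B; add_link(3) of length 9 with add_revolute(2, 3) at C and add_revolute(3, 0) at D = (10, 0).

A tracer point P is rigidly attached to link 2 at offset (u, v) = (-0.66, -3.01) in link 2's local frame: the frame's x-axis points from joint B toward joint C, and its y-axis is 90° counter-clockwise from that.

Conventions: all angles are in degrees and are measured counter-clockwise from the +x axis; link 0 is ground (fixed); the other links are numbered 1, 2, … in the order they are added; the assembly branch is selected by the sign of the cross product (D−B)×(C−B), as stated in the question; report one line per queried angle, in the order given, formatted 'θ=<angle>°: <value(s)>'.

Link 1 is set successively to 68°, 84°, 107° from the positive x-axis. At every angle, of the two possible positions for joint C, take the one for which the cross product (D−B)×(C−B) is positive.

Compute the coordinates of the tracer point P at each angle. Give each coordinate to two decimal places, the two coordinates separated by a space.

A=(0,0), D=(10.00,0)
θ=68°: B = A + 3.00·(cos68°, sin68°) = (1.1238, 2.7816)
θ=68°: |BD| = 9.3018
θ=68°: circle(B,6.00) ∩ circle(D,9.00): a=2.2320, h=5.5694
θ=68°:   candidates: C₊=(4.9191,7.4287) cross=51.805; C₋=(1.5883,-3.2004) cross=-51.805
θ=68°:   branch + wants cross > 0 → take C=(4.9191,7.4287) (cross=51.805)
θ=68°: ex = (C−B)/|BC| = (0.6326,0.7745); ey = (-0.7745,0.6326)
θ=68°: P = B + -0.66·ex + -3.01·ey = (3.0376,0.3664)
θ=84°: B = A + 3.00·(cos84°, sin84°) = (0.3136, 2.9836)
θ=84°: |BD| = 10.1355
θ=84°: circle(B,6.00) ∩ circle(D,9.00): a=2.8478, h=5.2811
θ=84°:   candidates: C₊=(4.5898,7.1923) cross=53.526; C₋=(1.4806,-2.9018) cross=-53.526
θ=84°:   branch + wants cross > 0 → take C=(4.5898,7.1923) (cross=53.526)
θ=84°: ex = (C−B)/|BC| = (0.7127,0.7015); ey = (-0.7015,0.7127)
θ=84°: P = B + -0.66·ex + -3.01·ey = (1.9546,0.3754)
θ=107°: B = A + 3.00·(cos107°, sin107°) = (-0.8771, 2.8689)
θ=107°: |BD| = 11.2491
θ=107°: circle(B,6.00) ∩ circle(D,9.00): a=3.6244, h=4.7816
θ=107°:   candidates: C₊=(3.8469,6.5681) cross=53.789; C₋=(1.4079,-2.6789) cross=-53.789
θ=107°:   branch + wants cross > 0 → take C=(3.8469,6.5681) (cross=53.789)
θ=107°: ex = (C−B)/|BC| = (0.7873,0.6165); ey = (-0.6165,0.7873)
θ=107°: P = B + -0.66·ex + -3.01·ey = (0.4590,0.0921)

θ=68°: 3.04 0.37
θ=84°: 1.95 0.38
θ=107°: 0.46 0.09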